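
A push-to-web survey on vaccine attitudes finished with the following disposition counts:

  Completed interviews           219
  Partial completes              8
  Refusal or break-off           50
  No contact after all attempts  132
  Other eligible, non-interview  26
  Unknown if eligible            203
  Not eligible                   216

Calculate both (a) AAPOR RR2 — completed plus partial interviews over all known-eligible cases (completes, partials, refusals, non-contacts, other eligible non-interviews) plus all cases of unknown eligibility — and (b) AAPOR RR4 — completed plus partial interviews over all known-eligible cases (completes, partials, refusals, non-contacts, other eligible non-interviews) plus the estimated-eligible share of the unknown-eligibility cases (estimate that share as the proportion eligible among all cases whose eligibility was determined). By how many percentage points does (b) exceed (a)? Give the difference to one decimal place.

Numerator = 219 + 8 = 227
Base = 219 + 8 + 50 + 132 + 26 + 203 = 638
RR2 = 227 / 638 = 0.3558
Determined eligible = 219 + 8 + 50 + 132 + 26 = 435
e = 435 / (435 + 216) = 435 / 651 = 0.6682
e × U = 0.6682 × 203 = 135.64
Base = 435 + 135.64 = 570.64
RR4 = 227 / 570.64 = 0.3978
Difference = 39.78 − 35.58 = 4.20 percentage points

4.2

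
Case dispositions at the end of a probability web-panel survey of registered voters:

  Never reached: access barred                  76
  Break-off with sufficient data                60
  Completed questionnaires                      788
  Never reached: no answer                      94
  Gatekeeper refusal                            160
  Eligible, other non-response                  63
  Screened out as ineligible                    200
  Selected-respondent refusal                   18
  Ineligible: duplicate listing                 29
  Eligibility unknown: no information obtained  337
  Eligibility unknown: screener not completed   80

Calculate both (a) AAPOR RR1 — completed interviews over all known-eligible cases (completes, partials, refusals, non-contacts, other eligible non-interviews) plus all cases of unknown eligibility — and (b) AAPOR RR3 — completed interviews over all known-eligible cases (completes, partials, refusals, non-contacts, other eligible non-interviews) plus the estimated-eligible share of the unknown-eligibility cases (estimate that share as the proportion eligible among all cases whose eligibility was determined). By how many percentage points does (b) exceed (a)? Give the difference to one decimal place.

1.9

Refusal or break-off = 160 + 18 = 178
No contact after all attempts = 94 + 76 = 170
Eligibility not determined = 80 + 337 = 417
Out of scope = 200 + 29 = 229
Numerator: 788
Denom: 788 + 60 + 178 + 170 + 63 + 417 = 1676
RR1 = 788 / 1676 = 0.4702
Known eligible: 788 + 60 + 178 + 170 + 63 = 1259
e = 1259 / (1259 + 229) = 1259 / 1488 = 0.8461
Eligible share of unknowns: 0.8461 × 417 = 352.82
Denom: 1259 + 352.82 = 1611.82
RR3 = 788 / 1611.82 = 0.4889
Difference = 48.89 − 47.02 = 1.87 percentage points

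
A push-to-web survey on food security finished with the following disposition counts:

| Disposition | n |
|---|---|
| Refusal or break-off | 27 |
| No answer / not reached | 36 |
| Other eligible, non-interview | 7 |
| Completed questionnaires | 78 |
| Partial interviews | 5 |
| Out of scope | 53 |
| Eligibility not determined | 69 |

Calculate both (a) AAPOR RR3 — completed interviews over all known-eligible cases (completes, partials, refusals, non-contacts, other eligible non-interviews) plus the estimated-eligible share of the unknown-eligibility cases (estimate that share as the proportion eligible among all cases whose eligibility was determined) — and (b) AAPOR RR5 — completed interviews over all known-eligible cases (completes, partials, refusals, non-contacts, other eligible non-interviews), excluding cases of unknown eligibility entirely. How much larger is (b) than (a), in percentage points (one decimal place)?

12.8

Num: 78
Eligible (known): 78 + 5 + 27 + 36 + 7 = 153
e = 153 / (153 + 53) = 153 / 206 = 0.7427
e × U: 0.7427 × 69 = 51.25
Denominator: 153 + 51.25 = 204.25
RR3 = 78 / 204.25 = 0.3819
Denominator: 78 + 5 + 27 + 36 + 7 = 153
RR5 = 78 / 153 = 0.5098
Difference = 50.98 − 38.19 = 12.79 percentage points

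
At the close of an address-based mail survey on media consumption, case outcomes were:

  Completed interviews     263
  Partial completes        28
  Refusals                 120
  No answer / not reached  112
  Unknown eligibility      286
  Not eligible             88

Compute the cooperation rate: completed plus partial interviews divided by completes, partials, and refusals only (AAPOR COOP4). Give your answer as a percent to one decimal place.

70.8%

Num = 263 + 28 = 291
Denom = 263 + 28 + 120 = 411
COOP4 = 291 / 411 = 0.7080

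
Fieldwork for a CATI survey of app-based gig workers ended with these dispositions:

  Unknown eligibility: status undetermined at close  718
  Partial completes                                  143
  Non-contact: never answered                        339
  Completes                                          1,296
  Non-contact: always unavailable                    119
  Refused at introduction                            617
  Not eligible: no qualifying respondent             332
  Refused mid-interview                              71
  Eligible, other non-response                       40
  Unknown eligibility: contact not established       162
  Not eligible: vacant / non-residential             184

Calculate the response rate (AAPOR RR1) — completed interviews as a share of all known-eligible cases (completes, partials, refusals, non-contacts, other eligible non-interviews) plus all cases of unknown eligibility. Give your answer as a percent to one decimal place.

37.0%

Refusals = 617 + 71 = 688
Never reached = 339 + 119 = 458
Undetermined eligibility = 162 + 718 = 880
Out of scope = 332 + 184 = 516
Numerator: 1296
Base: 1296 + 143 + 688 + 458 + 40 + 880 = 3505
RR1 = 1296 / 3505 = 0.3698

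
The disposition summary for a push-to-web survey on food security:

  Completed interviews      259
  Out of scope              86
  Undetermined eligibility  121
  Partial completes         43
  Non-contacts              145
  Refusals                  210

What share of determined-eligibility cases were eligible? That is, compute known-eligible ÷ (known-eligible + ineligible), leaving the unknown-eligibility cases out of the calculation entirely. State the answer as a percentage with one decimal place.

Determined eligible → 259 + 43 + 210 + 145 = 657
e = 657 / (657 + 86) = 657 / 743 = 0.8843

88.4%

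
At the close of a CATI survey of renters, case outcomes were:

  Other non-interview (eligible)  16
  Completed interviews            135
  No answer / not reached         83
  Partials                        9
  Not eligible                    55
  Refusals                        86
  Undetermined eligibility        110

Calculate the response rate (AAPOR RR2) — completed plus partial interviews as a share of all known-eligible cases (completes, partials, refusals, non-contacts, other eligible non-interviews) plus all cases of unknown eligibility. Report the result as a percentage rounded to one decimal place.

Top = 135 + 9 = 144
Denominator = 135 + 9 + 86 + 83 + 16 + 110 = 439
RR2 = 144 / 439 = 0.3280

32.8%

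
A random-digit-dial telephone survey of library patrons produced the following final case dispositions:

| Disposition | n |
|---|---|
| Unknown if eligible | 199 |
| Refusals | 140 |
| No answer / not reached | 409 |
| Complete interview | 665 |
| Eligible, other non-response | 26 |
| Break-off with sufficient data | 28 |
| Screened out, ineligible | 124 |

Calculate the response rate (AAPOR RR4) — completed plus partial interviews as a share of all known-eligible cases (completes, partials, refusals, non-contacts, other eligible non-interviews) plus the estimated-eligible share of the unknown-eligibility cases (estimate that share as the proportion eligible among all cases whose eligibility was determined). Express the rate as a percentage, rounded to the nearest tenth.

Num = 665 + 28 = 693
Eligible (known) = 665 + 28 + 140 + 409 + 26 = 1268
e = 1268 / (1268 + 124) = 1268 / 1392 = 0.9109
Estimated eligible among unknowns = 0.9109 × 199 = 181.27
Denominator = 1268 + 181.27 = 1449.27
RR4 = 693 / 1449.27 = 0.4782

47.8%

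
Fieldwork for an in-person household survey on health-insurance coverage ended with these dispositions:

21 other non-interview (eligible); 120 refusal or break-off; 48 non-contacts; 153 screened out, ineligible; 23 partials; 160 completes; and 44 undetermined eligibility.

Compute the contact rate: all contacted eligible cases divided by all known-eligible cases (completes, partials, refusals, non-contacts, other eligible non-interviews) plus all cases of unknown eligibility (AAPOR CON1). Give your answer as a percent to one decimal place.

Num: 160 + 23 + 120 + 21 = 324
Denominator: 160 + 23 + 120 + 48 + 21 + 44 = 416
CON1 = 324 / 416 = 0.7788

77.9%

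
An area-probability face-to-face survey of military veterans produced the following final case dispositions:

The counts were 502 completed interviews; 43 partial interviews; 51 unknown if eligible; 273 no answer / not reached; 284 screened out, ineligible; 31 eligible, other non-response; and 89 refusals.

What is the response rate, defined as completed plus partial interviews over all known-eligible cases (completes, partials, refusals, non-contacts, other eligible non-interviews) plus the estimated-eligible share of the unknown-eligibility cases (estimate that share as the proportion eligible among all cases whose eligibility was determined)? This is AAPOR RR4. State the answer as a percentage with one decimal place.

Top = 502 + 43 = 545
Eligible (known) = 502 + 43 + 89 + 273 + 31 = 938
e = 938 / (938 + 284) = 938 / 1222 = 0.7676
Eligible share of unknowns = 0.7676 × 51 = 39.15
Base = 938 + 39.15 = 977.15
RR4 = 545 / 977.15 = 0.5577

55.8%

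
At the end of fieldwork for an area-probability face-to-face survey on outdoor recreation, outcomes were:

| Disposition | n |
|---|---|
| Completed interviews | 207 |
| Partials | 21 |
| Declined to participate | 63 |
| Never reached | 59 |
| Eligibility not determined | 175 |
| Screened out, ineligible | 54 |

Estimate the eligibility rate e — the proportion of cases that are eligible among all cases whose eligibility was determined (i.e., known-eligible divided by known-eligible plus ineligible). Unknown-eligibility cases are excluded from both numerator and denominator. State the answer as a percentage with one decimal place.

86.6%

Known eligible = 207 + 21 + 63 + 59 = 350
e = 350 / (350 + 54) = 350 / 404 = 0.8663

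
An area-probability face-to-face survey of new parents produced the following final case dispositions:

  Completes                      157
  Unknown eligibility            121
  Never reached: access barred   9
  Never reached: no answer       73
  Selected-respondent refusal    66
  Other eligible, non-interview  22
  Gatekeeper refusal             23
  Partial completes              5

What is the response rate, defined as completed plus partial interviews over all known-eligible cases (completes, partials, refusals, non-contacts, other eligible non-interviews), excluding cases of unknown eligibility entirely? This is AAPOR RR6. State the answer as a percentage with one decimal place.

Refused = 23 + 66 = 89
Never reached = 73 + 9 = 82
Top → 157 + 5 = 162
Base → 157 + 5 + 89 + 82 + 22 = 355
RR6 = 162 / 355 = 0.4563

45.6%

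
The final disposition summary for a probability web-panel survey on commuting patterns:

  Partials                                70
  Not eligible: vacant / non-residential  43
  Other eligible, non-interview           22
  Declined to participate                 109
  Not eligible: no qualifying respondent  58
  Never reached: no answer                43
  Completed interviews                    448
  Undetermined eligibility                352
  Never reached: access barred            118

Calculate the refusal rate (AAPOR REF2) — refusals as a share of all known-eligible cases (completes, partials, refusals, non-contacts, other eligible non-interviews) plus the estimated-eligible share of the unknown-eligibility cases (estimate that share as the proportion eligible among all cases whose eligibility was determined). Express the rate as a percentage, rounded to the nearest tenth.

9.7%

No contact after all attempts = 43 + 118 = 161
Ineligible = 58 + 43 = 101
Top → 109
Known eligible → 448 + 70 + 109 + 161 + 22 = 810
e = 810 / (810 + 101) = 810 / 911 = 0.8891
Estimated eligible among unknowns → 0.8891 × 352 = 312.96
Denom → 810 + 312.96 = 1122.96
REF2 = 109 / 1122.96 = 0.0971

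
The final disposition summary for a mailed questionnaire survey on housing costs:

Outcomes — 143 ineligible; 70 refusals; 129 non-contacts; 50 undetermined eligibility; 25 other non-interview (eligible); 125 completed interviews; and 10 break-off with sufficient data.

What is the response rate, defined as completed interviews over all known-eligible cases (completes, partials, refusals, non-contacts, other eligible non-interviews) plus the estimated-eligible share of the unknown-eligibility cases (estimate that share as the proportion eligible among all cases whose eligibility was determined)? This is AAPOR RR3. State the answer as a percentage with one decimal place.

31.7%

Num → 125
Eligible (known) → 125 + 10 + 70 + 129 + 25 = 359
e = 359 / (359 + 143) = 359 / 502 = 0.7151
e × U → 0.7151 × 50 = 35.75
Base → 359 + 35.75 = 394.75
RR3 = 125 / 394.75 = 0.3167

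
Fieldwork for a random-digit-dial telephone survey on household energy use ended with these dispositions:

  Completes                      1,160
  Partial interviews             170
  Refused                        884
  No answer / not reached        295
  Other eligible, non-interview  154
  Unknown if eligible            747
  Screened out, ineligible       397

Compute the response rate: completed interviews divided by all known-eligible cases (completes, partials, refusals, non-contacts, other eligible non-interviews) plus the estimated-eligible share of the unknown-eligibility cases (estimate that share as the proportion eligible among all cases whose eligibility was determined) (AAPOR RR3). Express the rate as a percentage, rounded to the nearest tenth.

35.0%

Top: 1160
Known eligible: 1160 + 170 + 884 + 295 + 154 = 2663
e = 2663 / (2663 + 397) = 2663 / 3060 = 0.8703
Estimated eligible among unknowns: 0.8703 × 747 = 650.11
Denom: 2663 + 650.11 = 3313.11
RR3 = 1160 / 3313.11 = 0.3501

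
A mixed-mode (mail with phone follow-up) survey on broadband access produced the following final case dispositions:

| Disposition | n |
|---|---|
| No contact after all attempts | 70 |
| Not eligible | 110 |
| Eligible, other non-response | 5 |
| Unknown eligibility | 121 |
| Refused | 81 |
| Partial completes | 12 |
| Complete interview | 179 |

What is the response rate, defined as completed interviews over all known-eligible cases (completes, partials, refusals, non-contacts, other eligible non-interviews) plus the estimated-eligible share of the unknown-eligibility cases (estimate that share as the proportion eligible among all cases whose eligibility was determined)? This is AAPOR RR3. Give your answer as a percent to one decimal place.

40.8%

Num: 179
Determined eligible: 179 + 12 + 81 + 70 + 5 = 347
e = 347 / (347 + 110) = 347 / 457 = 0.7593
e × U: 0.7593 × 121 = 91.88
Base: 347 + 91.88 = 438.88
RR3 = 179 / 438.88 = 0.4079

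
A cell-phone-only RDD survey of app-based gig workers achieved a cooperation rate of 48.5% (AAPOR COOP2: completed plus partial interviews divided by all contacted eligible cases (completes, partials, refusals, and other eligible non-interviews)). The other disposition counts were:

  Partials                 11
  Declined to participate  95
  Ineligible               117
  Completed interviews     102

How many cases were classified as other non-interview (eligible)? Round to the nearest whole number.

Numerator: 102 + 11 = 113
COOP2 = 113 / D = 0.485
D = 113 / 0.485 = 233.0
Remaining denominator categories sum to 208
other non-interview (eligible) = 233.0 − 208 ≈ 25

25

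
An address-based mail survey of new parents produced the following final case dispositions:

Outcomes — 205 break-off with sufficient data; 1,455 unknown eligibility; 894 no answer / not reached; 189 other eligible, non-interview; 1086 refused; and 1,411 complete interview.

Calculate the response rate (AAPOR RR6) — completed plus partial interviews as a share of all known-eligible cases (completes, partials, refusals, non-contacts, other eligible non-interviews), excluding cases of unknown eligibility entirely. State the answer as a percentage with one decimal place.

Num: 1411 + 205 = 1616
Denom: 1411 + 205 + 1086 + 894 + 189 = 3785
RR6 = 1616 / 3785 = 0.4269

42.7%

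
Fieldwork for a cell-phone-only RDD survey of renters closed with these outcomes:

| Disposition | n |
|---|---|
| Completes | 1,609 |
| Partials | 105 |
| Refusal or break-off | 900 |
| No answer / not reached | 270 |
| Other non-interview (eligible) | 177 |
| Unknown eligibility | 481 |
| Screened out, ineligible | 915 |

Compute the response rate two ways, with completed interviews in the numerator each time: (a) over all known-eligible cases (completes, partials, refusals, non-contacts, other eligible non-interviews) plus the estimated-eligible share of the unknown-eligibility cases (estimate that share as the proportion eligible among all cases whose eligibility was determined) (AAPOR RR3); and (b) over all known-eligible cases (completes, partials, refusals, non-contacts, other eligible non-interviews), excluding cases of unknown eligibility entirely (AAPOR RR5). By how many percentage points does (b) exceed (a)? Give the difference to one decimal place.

5.7

Num: 1609
Known eligible: 1609 + 105 + 900 + 270 + 177 = 3061
e = 3061 / (3061 + 915) = 3061 / 3976 = 0.7699
e × U: 0.7699 × 481 = 370.32
Denom: 3061 + 370.32 = 3431.32
RR3 = 1609 / 3431.32 = 0.4689
Denom: 1609 + 105 + 900 + 270 + 177 = 3061
RR5 = 1609 / 3061 = 0.5256
Difference = 52.56 − 46.89 = 5.67 percentage points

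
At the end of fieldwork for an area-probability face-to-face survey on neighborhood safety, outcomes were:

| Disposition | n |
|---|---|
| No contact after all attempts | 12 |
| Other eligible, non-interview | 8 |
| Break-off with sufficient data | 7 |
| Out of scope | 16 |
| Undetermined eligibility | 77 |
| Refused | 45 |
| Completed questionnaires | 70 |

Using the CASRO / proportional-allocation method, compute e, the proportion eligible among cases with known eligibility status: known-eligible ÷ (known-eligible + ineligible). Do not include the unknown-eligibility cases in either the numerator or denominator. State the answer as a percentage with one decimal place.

89.9%

Determined eligible → 70 + 7 + 45 + 12 + 8 = 142
e = 142 / (142 + 16) = 142 / 158 = 0.8987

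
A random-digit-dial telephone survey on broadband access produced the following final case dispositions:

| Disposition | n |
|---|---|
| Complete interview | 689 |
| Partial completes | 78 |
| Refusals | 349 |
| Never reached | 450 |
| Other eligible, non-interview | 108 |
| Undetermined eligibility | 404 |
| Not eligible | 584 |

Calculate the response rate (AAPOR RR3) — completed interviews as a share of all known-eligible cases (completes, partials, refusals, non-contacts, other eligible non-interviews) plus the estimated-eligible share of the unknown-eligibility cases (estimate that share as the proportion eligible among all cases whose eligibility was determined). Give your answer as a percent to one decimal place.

Num = 689
Eligible (known) = 689 + 78 + 349 + 450 + 108 = 1674
e = 1674 / (1674 + 584) = 1674 / 2258 = 0.7414
Eligible share of unknowns = 0.7414 × 404 = 299.53
Denom = 1674 + 299.53 = 1973.53
RR3 = 689 / 1973.53 = 0.3491

34.9%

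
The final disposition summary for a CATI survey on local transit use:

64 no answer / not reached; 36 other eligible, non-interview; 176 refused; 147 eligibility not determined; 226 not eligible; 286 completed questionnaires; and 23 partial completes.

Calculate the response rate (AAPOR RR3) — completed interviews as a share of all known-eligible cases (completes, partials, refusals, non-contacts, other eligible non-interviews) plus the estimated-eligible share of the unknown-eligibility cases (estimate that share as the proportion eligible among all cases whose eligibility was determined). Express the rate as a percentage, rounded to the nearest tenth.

Top: 286
Eligible (known): 286 + 23 + 176 + 64 + 36 = 585
e = 585 / (585 + 226) = 585 / 811 = 0.7213
Estimated eligible among unknowns: 0.7213 × 147 = 106.03
Base: 585 + 106.03 = 691.03
RR3 = 286 / 691.03 = 0.4139

41.4%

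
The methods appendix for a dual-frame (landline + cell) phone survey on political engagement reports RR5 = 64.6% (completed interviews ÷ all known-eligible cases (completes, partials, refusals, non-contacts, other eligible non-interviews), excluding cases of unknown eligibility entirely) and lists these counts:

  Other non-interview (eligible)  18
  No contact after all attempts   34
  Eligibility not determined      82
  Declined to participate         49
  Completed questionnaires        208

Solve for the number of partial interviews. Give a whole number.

13

RR5 = 208 / D = 0.646
D = 208 / 0.646 = 322.0
Rest of base = 309
partial interviews = 322.0 − 309 ≈ 13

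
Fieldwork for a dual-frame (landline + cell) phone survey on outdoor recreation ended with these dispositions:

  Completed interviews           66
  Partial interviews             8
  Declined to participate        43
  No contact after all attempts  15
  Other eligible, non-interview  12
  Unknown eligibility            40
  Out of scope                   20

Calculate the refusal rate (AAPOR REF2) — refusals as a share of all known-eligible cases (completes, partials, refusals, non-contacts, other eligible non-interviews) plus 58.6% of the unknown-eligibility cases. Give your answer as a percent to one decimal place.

25.7%

Top → 43
Determined eligible → 66 + 8 + 43 + 15 + 12 = 144
e × U → 0.5860 × 40 = 23.44
Denom → 144 + 23.44 = 167.44
REF2 = 43 / 167.44 = 0.2568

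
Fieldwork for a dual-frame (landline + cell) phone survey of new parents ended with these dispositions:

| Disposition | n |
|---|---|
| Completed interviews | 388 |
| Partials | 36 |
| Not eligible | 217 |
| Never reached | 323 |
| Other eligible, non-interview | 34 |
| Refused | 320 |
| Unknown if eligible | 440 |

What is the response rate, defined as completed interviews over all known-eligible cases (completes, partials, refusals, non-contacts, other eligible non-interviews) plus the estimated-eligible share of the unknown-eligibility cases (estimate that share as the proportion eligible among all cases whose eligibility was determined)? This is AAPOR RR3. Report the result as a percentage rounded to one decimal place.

26.4%

Num = 388
Eligible (known) = 388 + 36 + 320 + 323 + 34 = 1101
e = 1101 / (1101 + 217) = 1101 / 1318 = 0.8354
e × U = 0.8354 × 440 = 367.58
Base = 1101 + 367.58 = 1468.58
RR3 = 388 / 1468.58 = 0.2642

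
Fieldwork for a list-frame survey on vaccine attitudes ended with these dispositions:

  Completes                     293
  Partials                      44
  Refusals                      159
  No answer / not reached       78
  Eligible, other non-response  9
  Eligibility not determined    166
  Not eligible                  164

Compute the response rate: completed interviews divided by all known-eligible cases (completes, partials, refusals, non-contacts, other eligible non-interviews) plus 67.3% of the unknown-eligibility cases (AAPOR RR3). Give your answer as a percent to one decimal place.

Num = 293
Eligible (known) = 293 + 44 + 159 + 78 + 9 = 583
e × U = 0.6730 × 166 = 111.72
Base = 583 + 111.72 = 694.72
RR3 = 293 / 694.72 = 0.4218

42.2%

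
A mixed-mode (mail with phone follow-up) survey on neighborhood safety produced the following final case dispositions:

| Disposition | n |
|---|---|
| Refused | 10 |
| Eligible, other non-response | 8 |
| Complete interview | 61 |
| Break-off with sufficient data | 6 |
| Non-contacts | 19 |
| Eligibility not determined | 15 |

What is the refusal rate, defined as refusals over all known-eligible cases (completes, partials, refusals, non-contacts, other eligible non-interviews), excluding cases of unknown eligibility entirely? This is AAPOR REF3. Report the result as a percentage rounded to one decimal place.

Num: 10
Denominator: 61 + 6 + 10 + 19 + 8 = 104
REF3 = 10 / 104 = 0.0962

9.6%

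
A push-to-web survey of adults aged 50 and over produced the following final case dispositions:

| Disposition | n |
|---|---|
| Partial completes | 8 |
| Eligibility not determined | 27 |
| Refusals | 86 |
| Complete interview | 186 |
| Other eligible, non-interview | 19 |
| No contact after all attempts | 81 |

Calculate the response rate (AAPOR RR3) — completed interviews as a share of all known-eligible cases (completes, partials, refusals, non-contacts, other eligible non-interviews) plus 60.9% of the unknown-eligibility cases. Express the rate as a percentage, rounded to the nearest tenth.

46.9%

Top: 186
Determined eligible: 186 + 8 + 86 + 81 + 19 = 380
e × U: 0.6090 × 27 = 16.44
Denominator: 380 + 16.44 = 396.44
RR3 = 186 / 396.44 = 0.4692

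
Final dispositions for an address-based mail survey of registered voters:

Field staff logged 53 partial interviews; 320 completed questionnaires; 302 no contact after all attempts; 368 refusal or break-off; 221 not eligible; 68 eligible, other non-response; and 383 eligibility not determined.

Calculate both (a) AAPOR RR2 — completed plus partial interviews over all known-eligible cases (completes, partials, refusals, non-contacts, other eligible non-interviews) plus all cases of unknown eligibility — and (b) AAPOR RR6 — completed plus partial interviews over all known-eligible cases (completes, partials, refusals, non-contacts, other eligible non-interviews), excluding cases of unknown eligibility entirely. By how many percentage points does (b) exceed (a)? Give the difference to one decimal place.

8.6

Top → 320 + 53 = 373
Base → 320 + 53 + 368 + 302 + 68 + 383 = 1494
RR2 = 373 / 1494 = 0.2497
Base → 320 + 53 + 368 + 302 + 68 = 1111
RR6 = 373 / 1111 = 0.3357
Difference = 33.57 − 24.97 = 8.60 percentage points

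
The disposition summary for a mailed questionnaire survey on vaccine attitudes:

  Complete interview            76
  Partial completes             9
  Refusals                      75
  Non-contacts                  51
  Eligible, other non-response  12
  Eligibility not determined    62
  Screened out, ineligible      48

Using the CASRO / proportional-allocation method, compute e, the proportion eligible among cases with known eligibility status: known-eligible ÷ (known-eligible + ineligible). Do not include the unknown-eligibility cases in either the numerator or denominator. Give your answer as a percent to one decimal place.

82.3%

Known eligible → 76 + 9 + 75 + 51 + 12 = 223
e = 223 / (223 + 48) = 223 / 271 = 0.8229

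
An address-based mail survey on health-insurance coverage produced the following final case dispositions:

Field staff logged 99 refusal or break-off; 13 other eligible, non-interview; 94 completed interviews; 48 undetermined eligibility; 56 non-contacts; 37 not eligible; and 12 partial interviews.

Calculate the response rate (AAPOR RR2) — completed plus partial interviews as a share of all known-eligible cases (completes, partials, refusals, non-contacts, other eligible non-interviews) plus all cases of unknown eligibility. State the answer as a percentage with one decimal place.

Num = 94 + 12 = 106
Denom = 94 + 12 + 99 + 56 + 13 + 48 = 322
RR2 = 106 / 322 = 0.3292

32.9%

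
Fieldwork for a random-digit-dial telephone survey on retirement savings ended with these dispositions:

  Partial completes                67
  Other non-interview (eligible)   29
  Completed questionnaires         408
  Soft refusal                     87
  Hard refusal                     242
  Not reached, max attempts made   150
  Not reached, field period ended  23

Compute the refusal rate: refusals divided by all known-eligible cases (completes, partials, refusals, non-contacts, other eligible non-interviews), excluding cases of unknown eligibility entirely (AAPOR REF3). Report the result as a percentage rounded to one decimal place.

Refused = 242 + 87 = 329
No answer / not reached = 23 + 150 = 173
Top = 329
Base = 408 + 67 + 329 + 173 + 29 = 1006
REF3 = 329 / 1006 = 0.3270

32.7%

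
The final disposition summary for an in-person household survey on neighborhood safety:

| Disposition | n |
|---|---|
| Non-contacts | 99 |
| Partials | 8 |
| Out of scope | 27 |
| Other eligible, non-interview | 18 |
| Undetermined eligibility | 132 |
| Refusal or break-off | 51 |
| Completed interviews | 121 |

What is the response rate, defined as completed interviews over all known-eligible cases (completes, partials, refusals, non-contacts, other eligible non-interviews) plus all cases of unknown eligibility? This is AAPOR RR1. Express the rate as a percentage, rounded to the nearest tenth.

28.2%

Top: 121
Denominator: 121 + 8 + 51 + 99 + 18 + 132 = 429
RR1 = 121 / 429 = 0.2821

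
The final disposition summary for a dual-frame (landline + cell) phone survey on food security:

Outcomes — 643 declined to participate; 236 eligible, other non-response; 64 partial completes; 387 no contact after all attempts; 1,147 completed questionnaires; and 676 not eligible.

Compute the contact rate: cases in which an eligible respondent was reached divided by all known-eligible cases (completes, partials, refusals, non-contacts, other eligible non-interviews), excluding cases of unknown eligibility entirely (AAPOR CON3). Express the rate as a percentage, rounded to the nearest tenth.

84.4%

Top: 1147 + 64 + 643 + 236 = 2090
Base: 1147 + 64 + 643 + 387 + 236 = 2477
CON3 = 2090 / 2477 = 0.8438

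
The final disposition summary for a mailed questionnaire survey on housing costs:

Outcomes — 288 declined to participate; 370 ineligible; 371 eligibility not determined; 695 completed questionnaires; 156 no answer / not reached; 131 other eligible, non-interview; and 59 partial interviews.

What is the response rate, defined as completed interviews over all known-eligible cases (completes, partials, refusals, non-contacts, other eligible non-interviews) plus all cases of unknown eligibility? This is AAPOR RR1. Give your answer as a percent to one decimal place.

Numerator = 695
Denominator = 695 + 59 + 288 + 156 + 131 + 371 = 1700
RR1 = 695 / 1700 = 0.4088

40.9%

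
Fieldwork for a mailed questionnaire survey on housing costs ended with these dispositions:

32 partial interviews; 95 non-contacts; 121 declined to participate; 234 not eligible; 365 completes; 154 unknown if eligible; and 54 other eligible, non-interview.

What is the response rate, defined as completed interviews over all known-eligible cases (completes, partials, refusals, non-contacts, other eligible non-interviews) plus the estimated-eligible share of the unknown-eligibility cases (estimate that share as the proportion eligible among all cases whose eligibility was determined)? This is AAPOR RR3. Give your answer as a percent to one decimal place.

46.7%

Num: 365
Eligible (known): 365 + 32 + 121 + 95 + 54 = 667
e = 667 / (667 + 234) = 667 / 901 = 0.7403
e × U: 0.7403 × 154 = 114.01
Base: 667 + 114.01 = 781.01
RR3 = 365 / 781.01 = 0.4673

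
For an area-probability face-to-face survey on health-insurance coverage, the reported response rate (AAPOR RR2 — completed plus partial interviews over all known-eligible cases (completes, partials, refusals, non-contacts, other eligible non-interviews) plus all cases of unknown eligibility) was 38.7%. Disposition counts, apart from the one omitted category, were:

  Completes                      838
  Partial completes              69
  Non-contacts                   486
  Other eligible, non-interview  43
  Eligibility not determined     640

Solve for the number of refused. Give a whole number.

268

Num → 838 + 69 = 907
RR2 = 907 / D = 0.387
D = 907 / 0.387 = 2343.7
Other denominator terms total 2076
refused = 2343.7 − 2076 ≈ 268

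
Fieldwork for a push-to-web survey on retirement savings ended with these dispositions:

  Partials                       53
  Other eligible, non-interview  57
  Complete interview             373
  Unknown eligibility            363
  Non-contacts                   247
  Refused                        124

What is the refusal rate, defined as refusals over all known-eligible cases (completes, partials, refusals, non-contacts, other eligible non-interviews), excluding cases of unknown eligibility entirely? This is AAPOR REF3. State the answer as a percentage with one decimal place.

14.5%

Numerator = 124
Denominator = 373 + 53 + 124 + 247 + 57 = 854
REF3 = 124 / 854 = 0.1452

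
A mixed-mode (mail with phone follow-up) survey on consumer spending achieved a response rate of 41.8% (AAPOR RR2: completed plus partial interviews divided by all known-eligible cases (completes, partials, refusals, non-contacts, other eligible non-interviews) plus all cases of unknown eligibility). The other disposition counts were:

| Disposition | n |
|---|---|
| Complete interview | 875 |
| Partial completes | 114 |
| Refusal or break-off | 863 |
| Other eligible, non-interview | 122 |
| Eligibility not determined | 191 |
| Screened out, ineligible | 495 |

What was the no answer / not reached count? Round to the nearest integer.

Num = 875 + 114 = 989
RR2 = 989 / D = 0.418
D = 989 / 0.418 = 2366.0
Remaining denominator categories sum to 2165
no answer / not reached = 2366.0 − 2165 ≈ 201

201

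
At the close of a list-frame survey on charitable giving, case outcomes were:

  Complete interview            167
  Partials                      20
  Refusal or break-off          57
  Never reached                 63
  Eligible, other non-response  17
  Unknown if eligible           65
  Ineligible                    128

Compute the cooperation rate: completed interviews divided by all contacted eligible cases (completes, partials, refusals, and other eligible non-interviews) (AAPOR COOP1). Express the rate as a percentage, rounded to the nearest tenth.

64.0%

Top: 167
Denom: 167 + 20 + 57 + 17 = 261
COOP1 = 167 / 261 = 0.6398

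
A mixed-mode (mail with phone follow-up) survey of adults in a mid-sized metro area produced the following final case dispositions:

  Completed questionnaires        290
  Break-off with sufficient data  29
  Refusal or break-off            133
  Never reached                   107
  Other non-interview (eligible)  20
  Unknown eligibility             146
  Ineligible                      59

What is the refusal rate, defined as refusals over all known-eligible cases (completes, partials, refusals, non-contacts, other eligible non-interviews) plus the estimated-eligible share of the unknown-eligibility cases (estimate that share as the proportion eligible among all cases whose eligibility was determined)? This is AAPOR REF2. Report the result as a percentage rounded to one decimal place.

18.7%

Num: 133
Determined eligible: 290 + 29 + 133 + 107 + 20 = 579
e = 579 / (579 + 59) = 579 / 638 = 0.9075
e × U: 0.9075 × 146 = 132.50
Denom: 579 + 132.50 = 711.50
REF2 = 133 / 711.50 = 0.1869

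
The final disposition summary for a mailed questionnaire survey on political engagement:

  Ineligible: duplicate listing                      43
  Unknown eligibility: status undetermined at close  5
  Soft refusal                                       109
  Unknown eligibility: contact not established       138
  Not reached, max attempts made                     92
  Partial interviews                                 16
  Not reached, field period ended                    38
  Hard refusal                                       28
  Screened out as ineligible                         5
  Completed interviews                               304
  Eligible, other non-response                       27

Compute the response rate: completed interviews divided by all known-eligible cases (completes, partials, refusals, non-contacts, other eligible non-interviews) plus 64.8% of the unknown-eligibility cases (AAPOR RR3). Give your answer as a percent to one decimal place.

43.0%

Declined to participate = 28 + 109 = 137
No contact after all attempts = 38 + 92 = 130
Unknown if eligible = 138 + 5 = 143
Out of scope = 5 + 43 = 48
Top = 304
Eligible (known) = 304 + 16 + 137 + 130 + 27 = 614
Estimated eligible among unknowns = 0.6480 × 143 = 92.66
Base = 614 + 92.66 = 706.66
RR3 = 304 / 706.66 = 0.4302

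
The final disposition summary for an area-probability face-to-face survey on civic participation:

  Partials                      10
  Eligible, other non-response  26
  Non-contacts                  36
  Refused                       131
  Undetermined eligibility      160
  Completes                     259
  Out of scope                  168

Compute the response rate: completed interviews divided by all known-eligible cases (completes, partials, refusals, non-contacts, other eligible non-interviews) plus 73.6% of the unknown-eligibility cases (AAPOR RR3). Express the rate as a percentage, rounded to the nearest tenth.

Top = 259
Determined eligible = 259 + 10 + 131 + 36 + 26 = 462
Estimated eligible among unknowns = 0.7360 × 160 = 117.76
Base = 462 + 117.76 = 579.76
RR3 = 259 / 579.76 = 0.4467

44.7%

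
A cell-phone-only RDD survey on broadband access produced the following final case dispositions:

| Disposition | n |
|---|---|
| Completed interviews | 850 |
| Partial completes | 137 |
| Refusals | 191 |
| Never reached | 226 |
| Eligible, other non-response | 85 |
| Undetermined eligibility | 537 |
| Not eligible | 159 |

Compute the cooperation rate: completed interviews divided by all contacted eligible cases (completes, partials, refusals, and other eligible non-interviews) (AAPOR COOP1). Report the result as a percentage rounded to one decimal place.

Numerator → 850
Base → 850 + 137 + 191 + 85 = 1263
COOP1 = 850 / 1263 = 0.6730

67.3%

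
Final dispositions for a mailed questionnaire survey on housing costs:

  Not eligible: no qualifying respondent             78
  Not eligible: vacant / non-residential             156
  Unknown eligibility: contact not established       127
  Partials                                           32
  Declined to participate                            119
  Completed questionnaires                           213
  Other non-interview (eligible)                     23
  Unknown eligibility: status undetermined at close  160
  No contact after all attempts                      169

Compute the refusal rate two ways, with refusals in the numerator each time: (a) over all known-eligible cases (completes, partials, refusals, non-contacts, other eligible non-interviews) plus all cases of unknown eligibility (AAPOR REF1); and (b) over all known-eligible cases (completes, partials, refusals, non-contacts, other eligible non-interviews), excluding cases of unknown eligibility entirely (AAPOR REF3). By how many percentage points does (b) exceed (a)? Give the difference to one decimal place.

7.3

Unknown if eligible = 127 + 160 = 287
Not eligible = 78 + 156 = 234
Numerator = 119
Base = 213 + 32 + 119 + 169 + 23 + 287 = 843
REF1 = 119 / 843 = 0.1412
Base = 213 + 32 + 119 + 169 + 23 = 556
REF3 = 119 / 556 = 0.2140
Difference = 21.40 − 14.12 = 7.28 percentage points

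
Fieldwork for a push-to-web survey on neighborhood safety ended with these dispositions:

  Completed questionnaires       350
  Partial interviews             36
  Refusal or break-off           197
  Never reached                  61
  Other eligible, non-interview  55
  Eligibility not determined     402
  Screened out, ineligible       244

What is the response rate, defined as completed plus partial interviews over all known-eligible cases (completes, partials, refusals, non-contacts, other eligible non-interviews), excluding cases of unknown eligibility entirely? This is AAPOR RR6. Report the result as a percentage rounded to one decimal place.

Num: 350 + 36 = 386
Denominator: 350 + 36 + 197 + 61 + 55 = 699
RR6 = 386 / 699 = 0.5522

55.2%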